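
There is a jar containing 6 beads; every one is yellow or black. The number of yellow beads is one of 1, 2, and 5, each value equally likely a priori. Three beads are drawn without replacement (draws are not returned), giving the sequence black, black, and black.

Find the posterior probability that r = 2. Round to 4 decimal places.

0.2857

Compute the likelihood of the observed sequence for each case: P(data | r = 1) = (5/6)(4/5)(3/4) = 1/2; P(data | r = 2) = (4/6)(3/5)(2/4) = 1/5; P(data | r = 5) = (1/6)(0/5) = 0.
Weighting by the prior gives 1/3 · 1/2 = 1/6, 1/3 · 1/5 = 1/15, 1/3 · 0 = 0; these sum to 7/30.
So P(r = 2 | data) = (1/15) / (7/30) = 2/7.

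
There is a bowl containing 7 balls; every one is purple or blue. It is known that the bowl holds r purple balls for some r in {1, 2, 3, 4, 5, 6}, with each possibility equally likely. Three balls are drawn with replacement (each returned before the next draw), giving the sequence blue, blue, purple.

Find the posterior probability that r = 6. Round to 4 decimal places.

The likelihood of the observed sequence under each hypothesis: P(data | r = 1) = (6/7)(6/7)(1/7) = 0.10496; P(data | r = 2) = (5/7)(5/7)(2/7) = 0.14577; P(data | r = 3) = (4/7)(4/7)(3/7) = 0.13994; P(data | r = 4) = (3/7)(3/7)(4/7) = 0.10496; P(data | r = 5) = (2/7)(2/7)(5/7) = 0.058309; P(data | r = 6) = (1/7)(1/7)(6/7) = 0.017493.
Weighting by the prior gives 1/6 · 0.10496 = 0.017493, 1/6 · 0.14577 = 0.024295, 1/6 · 0.13994 = 0.023324, 1/6 · 0.10496 = 0.017493, 1/6 · 0.058309 = 0.0097182, 1/6 · 0.017493 = 0.0029155; summing to 0.095238.
By Bayes' rule, P(r = 6 | data) = (0.0029155) / (0.095238) = 0.030612.

0.0306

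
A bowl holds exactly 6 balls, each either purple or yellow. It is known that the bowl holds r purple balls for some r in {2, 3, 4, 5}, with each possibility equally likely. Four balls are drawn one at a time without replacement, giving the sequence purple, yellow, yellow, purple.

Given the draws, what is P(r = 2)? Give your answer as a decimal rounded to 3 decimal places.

Under each hypothesis, the probability of the observed sequence is: P(data | r = 2) = (2/6)(4/5)(3/4)(1/3) = 1/15; P(data | r = 3) = (3/6)(3/5)(2/4)(2/3) = 1/10; P(data | r = 4) = (4/6)(2/5)(1/4)(3/3) = 1/15; P(data | r = 5) = (5/6)(1/5)(0/4) = 0.
Weighting by the prior gives 1/4 · 1/15 = 1/60, 1/4 · 1/10 = 1/40, 1/4 · 1/15 = 1/60, 1/4 · 0 = 0; with total 7/120.
By Bayes' rule, P(r = 2 | data) = (1/60) / (7/120) = 2/7.

0.286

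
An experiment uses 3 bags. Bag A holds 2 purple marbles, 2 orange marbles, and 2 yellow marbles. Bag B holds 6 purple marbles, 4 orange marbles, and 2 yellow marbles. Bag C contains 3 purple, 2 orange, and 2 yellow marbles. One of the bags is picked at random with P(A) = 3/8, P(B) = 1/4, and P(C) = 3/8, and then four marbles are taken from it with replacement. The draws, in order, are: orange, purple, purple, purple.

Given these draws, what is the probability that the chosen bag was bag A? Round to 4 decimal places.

0.1972

The likelihood of the observed sequence under each hypothesis: P(data | bag A) = (2/6)(2/6)(2/6)(2/6) = 0.012346; P(data | bag B) = (4/12)(6/12)(6/12)(6/12) = 0.041667; P(data | bag C) = (2/7)(3/7)(3/7)(3/7) = 0.022491.
Multiplying each by its prior: 3/8 · 0.012346 = 0.0046296, 1/4 · 0.041667 = 0.010417, 3/8 · 0.022491 = 0.008434; summing to 0.02348.
So P(bag A | data) = (0.0046296) / (0.02348) = 0.19717.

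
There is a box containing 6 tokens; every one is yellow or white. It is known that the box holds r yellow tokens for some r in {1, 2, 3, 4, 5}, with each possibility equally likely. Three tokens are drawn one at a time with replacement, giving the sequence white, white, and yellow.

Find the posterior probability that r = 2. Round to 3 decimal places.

Under each hypothesis, the probability of the observed sequence is: P(data | r = 1) = (5/6)(5/6)(1/6) = 25/216; P(data | r = 2) = (4/6)(4/6)(2/6) = 4/27; P(data | r = 3) = (3/6)(3/6)(3/6) = 1/8; P(data | r = 4) = (2/6)(2/6)(4/6) = 2/27; P(data | r = 5) = (1/6)(1/6)(5/6) = 5/216.
The prior-weighted likelihoods are 1/5 · 25/216 = 5/216, 1/5 · 4/27 = 4/135, 1/5 · 1/8 = 1/40, 1/5 · 2/27 = 2/135, 1/5 · 5/216 = 1/216; with total 7/72.
By Bayes' rule, P(r = 2 | data) = (4/135) / (7/72) = 32/105.

0.305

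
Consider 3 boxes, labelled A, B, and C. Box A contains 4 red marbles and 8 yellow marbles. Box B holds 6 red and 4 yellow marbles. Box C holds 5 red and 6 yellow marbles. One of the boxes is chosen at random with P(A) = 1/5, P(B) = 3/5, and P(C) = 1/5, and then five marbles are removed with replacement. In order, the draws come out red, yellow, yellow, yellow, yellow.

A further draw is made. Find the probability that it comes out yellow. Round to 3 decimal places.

The likelihood of the observed sequence under each hypothesis: P(data | box A) = (4/12)(8/12)(8/12)(8/12)(8/12) = 0.065844; P(data | box B) = (6/10)(4/10)(4/10)(4/10)(4/10) = 0.01536; P(data | box C) = (5/11)(6/11)(6/11)(6/11)(6/11) = 0.040236.
The prior-weighted likelihoods are 1/5 · 0.065844 = 0.013169, 3/5 · 0.01536 = 0.009216, 1/5 · 0.040236 = 0.0080471; these sum to 0.030432.
Dividing through by the total gives posterior P(box A | data) = 0.43273, P(box B | data) = 0.30284, P(box C | data) = 0.26443.
So P(yellow next | data) = Σ P(yellow next | H) P(H | data) = (2/3)(0.43273) + (2/5)(0.30284) + (6/11)(0.26443) = 0.55386.

0.554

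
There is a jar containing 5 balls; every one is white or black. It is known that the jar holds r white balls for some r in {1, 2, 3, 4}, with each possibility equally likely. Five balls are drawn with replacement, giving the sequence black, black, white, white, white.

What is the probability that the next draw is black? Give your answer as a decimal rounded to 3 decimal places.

0.431

Compute the likelihood of the observed sequence for each case: P(data | r = 1) = (4/5)(4/5)(1/5)(1/5)(1/5) = 0.00512; P(data | r = 2) = (3/5)(3/5)(2/5)(2/5)(2/5) = 0.02304; P(data | r = 3) = (2/5)(2/5)(3/5)(3/5)(3/5) = 0.03456; P(data | r = 4) = (1/5)(1/5)(4/5)(4/5)(4/5) = 0.02048.
The prior-weighted likelihoods are 1/4 · 0.00512 = 0.00128, 1/4 · 0.02304 = 0.00576, 1/4 · 0.03456 = 0.00864, 1/4 · 0.02048 = 0.00512; with total 0.0208.
Normalising, the posterior is P(r = 1 | data) = 0.061538, P(r = 2 | data) = 0.27692, P(r = 3 | data) = 0.41538, P(r = 4 | data) = 0.24615.
The predictive probability is P(black next | data) = (4/5)(0.061538) + (3/5)(0.27692) + (2/5)(0.41538) + (1/5)(0.24615) = 0.43077.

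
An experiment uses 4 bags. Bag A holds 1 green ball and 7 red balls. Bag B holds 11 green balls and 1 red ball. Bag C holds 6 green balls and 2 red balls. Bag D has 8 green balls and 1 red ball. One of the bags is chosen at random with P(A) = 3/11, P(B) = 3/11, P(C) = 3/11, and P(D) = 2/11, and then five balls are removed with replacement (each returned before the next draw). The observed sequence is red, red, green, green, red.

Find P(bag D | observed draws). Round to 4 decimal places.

Compute the likelihood of the observed sequence for each case: P(data | bag A) = (7/8)(7/8)(1/8)(1/8)(7/8) = 0.010468; P(data | bag B) = (1/12)(1/12)(11/12)(11/12)(1/12) = 0.00048627; P(data | bag C) = (2/8)(2/8)(6/8)(6/8)(2/8) = 0.0087891; P(data | bag D) = (1/9)(1/9)(8/9)(8/9)(1/9) = 0.0010838.
Weighting by the prior gives 3/11 · 0.010468 = 0.0028548, 3/11 · 0.00048627 = 0.00013262, 3/11 · 0.0087891 = 0.002397, 2/11 · 0.0010838 = 0.00019706; these sum to 0.0055815.
So P(bag D | data) = (0.00019706) / (0.0055815) = 0.035307.

0.0353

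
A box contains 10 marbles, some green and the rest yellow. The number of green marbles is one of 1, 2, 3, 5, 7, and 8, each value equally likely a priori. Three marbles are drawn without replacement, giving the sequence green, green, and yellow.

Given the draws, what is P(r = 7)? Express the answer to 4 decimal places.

0.3182

Under each hypothesis, the probability of the observed sequence is: P(data | r = 1) = (1/10)(0/9) = 0; P(data | r = 2) = (2/10)(1/9)(8/8) = 1/45; P(data | r = 3) = (3/10)(2/9)(7/8) = 7/120; P(data | r = 5) = (5/10)(4/9)(5/8) = 5/36; P(data | r = 7) = (7/10)(6/9)(3/8) = 7/40; P(data | r = 8) = (8/10)(7/9)(2/8) = 7/45.
Weighting by the prior gives 1/6 · 0 = 0, 1/6 · 1/45 = 1/270, 1/6 · 7/120 = 7/720, 1/6 · 5/36 = 5/216, 1/6 · 7/40 = 7/240, 1/6 · 7/45 = 7/270; with total 11/120.
So P(r = 7 | data) = (7/240) / (11/120) = 7/22.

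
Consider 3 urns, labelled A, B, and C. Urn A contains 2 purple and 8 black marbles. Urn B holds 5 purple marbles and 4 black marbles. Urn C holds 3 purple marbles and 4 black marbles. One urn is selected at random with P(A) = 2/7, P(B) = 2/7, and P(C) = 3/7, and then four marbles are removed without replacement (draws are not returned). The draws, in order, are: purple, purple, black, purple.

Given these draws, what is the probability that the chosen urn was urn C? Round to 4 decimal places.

0.3506

Compute the likelihood of the observed sequence for each case: P(data | urn A) = (2/10)(1/9)(8/8)(0/7) = 0; P(data | urn B) = (5/9)(4/8)(4/7)(3/6) = 5/63; P(data | urn C) = (3/7)(2/6)(4/5)(1/4) = 1/35.
Weighting by the prior gives 2/7 · 0 = 0, 2/7 · 5/63 = 10/441, 3/7 · 1/35 = 3/245; summing to 11/315.
By Bayes' rule, P(urn C | data) = (3/245) / (11/315) = 27/77.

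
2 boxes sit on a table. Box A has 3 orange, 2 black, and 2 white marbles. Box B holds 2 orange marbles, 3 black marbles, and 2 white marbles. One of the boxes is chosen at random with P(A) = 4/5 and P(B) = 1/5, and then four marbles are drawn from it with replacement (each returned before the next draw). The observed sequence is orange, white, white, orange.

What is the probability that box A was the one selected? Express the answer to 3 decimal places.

0.900

Compute the likelihood of the observed sequence for each case: P(data | box A) = (3/7)(2/7)(2/7)(3/7) = 0.014994; P(data | box B) = (2/7)(2/7)(2/7)(2/7) = 0.0066639.
Multiplying each by its prior: 4/5 · 0.014994 = 0.011995, 1/5 · 0.0066639 = 0.0013328; with total 0.013328.
Therefore the posterior P(box A | data) = (0.011995) / (0.013328) = 0.9.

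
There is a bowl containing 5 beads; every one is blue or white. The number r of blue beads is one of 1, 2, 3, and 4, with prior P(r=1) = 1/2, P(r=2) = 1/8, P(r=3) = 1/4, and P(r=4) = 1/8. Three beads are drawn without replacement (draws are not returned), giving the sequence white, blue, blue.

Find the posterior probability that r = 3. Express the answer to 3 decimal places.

Under each hypothesis, the probability of the observed sequence is: P(data | r = 1) = (4/5)(1/4)(0/3) = 0; P(data | r = 2) = (3/5)(2/4)(1/3) = 1/10; P(data | r = 3) = (2/5)(3/4)(2/3) = 1/5; P(data | r = 4) = (1/5)(4/4)(3/3) = 1/5.
The prior-weighted likelihoods are 1/2 · 0 = 0, 1/8 · 1/10 = 1/80, 1/4 · 1/5 = 1/20, 1/8 · 1/5 = 1/40; summing to 7/80.
Hence P(r = 3 | data) = (1/20) / (7/80) = 4/7.

0.571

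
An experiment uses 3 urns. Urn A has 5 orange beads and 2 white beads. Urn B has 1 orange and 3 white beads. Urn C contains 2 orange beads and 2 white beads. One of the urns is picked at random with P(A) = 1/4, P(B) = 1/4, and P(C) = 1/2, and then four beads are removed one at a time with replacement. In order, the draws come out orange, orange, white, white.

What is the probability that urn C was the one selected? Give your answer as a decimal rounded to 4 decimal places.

For each hypothesis, P(data | H) works out to: P(data | urn A) = (5/7)(5/7)(2/7)(2/7) = 0.041649; P(data | urn B) = (1/4)(1/4)(3/4)(3/4) = 0.035156; P(data | urn C) = (2/4)(2/4)(2/4)(2/4) = 0.0625.
Weighting by the prior gives 1/4 · 0.041649 = 0.010412, 1/4 · 0.035156 = 0.0087891, 1/2 · 0.0625 = 0.03125; with total 0.050451.
Therefore the posterior P(urn C | data) = (0.03125) / (0.050451) = 0.61941.

0.6194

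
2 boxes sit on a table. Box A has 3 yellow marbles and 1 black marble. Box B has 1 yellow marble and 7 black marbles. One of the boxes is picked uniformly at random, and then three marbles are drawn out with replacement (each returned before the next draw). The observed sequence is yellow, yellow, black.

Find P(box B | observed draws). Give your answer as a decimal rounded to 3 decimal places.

0.089

The likelihood of the observed sequence under each hypothesis: P(data | box A) = (3/4)(3/4)(1/4) = 0.14062; P(data | box B) = (1/8)(1/8)(7/8) = 0.013672.
Weighting by the prior gives 1/2 · 0.14062 = 0.070312, 1/2 · 0.013672 = 0.0068359; with total 0.077148.
Hence P(box B | data) = (0.0068359) / (0.077148) = 0.088608.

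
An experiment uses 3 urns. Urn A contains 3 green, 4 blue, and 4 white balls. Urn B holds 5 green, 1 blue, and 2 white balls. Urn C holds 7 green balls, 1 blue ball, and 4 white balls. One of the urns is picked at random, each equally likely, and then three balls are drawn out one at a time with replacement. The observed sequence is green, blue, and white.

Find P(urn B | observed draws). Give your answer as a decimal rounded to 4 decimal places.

0.2720

Compute the likelihood of the observed sequence for each case: P(data | urn A) = (3/11)(4/11)(4/11) = 0.036063; P(data | urn B) = (5/8)(1/8)(2/8) = 0.019531; P(data | urn C) = (7/12)(1/12)(4/12) = 0.016204.
The prior-weighted likelihoods are 1/3 · 0.036063 = 0.012021, 1/3 · 0.019531 = 0.0065104, 1/3 · 0.016204 = 0.0054012; summing to 0.023933.
By Bayes' rule, P(urn B | data) = (0.0065104) / (0.023933) = 0.27203.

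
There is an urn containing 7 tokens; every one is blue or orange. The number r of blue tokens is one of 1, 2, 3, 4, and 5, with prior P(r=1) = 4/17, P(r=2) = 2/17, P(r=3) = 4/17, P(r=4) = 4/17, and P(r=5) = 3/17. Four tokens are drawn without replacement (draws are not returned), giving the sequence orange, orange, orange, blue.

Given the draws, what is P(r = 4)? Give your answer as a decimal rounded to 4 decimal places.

Under each hypothesis, the probability of the observed sequence is: P(data | r = 1) = (6/7)(5/6)(4/5)(1/4) = 1/7; P(data | r = 2) = (5/7)(4/6)(3/5)(2/4) = 1/7; P(data | r = 3) = (4/7)(3/6)(2/5)(3/4) = 3/35; P(data | r = 4) = (3/7)(2/6)(1/5)(4/4) = 1/35; P(data | r = 5) = (2/7)(1/6)(0/5) = 0.
Weighting by the prior gives 4/17 · 1/7 = 4/119, 2/17 · 1/7 = 2/119, 4/17 · 3/35 = 12/595, 4/17 · 1/35 = 4/595, 3/17 · 0 = 0; with total 46/595.
So P(r = 4 | data) = (4/595) / (46/595) = 2/23.

0.0870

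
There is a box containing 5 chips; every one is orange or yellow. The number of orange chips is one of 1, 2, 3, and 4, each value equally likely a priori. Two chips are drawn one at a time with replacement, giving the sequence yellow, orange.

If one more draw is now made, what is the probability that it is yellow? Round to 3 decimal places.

0.500

The likelihood of the observed sequence under each hypothesis: P(data | r = 1) = (4/5)(1/5) = 4/25; P(data | r = 2) = (3/5)(2/5) = 6/25; P(data | r = 3) = (2/5)(3/5) = 6/25; P(data | r = 4) = (1/5)(4/5) = 4/25.
The prior-weighted likelihoods are 1/4 · 4/25 = 1/25, 1/4 · 6/25 = 3/50, 1/4 · 6/25 = 3/50, 1/4 · 4/25 = 1/25; with total 1/5.
Dividing through by the total gives posterior P(r = 1 | data) = 1/5, P(r = 2 | data) = 3/10, P(r = 3 | data) = 3/10, P(r = 4 | data) = 1/5.
So P(yellow next | data) = Σ P(yellow next | H) P(H | data) = (4/5)(1/5) + (3/5)(3/10) + (2/5)(3/10) + (1/5)(1/5) = 1/2.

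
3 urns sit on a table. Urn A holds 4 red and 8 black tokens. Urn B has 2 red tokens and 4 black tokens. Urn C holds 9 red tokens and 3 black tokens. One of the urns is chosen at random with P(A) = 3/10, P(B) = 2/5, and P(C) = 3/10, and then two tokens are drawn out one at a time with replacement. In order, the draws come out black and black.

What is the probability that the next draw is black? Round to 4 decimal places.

0.6430

The likelihood of the observed sequence under each hypothesis: P(data | urn A) = (8/12)(8/12) = 4/9; P(data | urn B) = (4/6)(4/6) = 4/9; P(data | urn C) = (3/12)(3/12) = 1/16.
Weighting by the prior gives 3/10 · 4/9 = 2/15, 2/5 · 4/9 = 8/45, 3/10 · 1/16 = 3/160; these sum to 95/288.
The posterior is then P(urn A | data) = 0.40421, P(urn B | data) = 0.53895, P(urn C | data) = 0.056842.
The predictive probability is P(black next | data) = (2/3)(0.40421) + (2/3)(0.53895) + (1/4)(0.056842) = 0.64298.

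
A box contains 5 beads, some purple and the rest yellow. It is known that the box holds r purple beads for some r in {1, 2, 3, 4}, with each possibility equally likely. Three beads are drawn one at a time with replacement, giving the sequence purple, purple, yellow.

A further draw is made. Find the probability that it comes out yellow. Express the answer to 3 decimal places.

0.416

For each hypothesis, P(data | H) works out to: P(data | r = 1) = (1/5)(1/5)(4/5) = 4/125; P(data | r = 2) = (2/5)(2/5)(3/5) = 12/125; P(data | r = 3) = (3/5)(3/5)(2/5) = 18/125; P(data | r = 4) = (4/5)(4/5)(1/5) = 16/125.
Weighting by the prior gives 1/4 · 4/125 = 1/125, 1/4 · 12/125 = 3/125, 1/4 · 18/125 = 9/250, 1/4 · 16/125 = 4/125; summing to 1/10.
Normalising, the posterior is P(r = 1 | data) = 2/25, P(r = 2 | data) = 6/25, P(r = 3 | data) = 9/25, P(r = 4 | data) = 8/25.
So P(yellow next | data) = Σ P(yellow next | H) P(H | data) = (4/5)(2/25) + (3/5)(6/25) + (2/5)(9/25) + (1/5)(8/25) = 52/125.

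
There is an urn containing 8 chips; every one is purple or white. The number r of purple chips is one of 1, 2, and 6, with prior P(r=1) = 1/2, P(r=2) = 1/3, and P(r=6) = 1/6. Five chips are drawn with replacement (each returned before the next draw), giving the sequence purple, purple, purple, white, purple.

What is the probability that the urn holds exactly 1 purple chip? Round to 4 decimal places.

Under each hypothesis, the probability of the observed sequence is: P(data | r = 1) = (1/8)(1/8)(1/8)(7/8)(1/8) = 0.00021362; P(data | r = 2) = (2/8)(2/8)(2/8)(6/8)(2/8) = 0.0029297; P(data | r = 6) = (6/8)(6/8)(6/8)(2/8)(6/8) = 0.079102.
Multiplying each by its prior: 1/2 · 0.00021362 = 0.00010681, 1/3 · 0.0029297 = 0.00097656, 1/6 · 0.079102 = 0.013184; these sum to 0.014267.
By Bayes' rule, P(r = 1 | data) = (0.00010681) / (0.014267) = 0.0074866.

0.0075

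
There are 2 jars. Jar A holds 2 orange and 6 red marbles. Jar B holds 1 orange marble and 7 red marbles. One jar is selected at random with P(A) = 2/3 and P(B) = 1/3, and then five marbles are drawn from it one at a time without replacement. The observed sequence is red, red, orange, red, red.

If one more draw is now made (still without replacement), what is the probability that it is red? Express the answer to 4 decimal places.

For each hypothesis, P(data | H) works out to: P(data | jar A) = (6/8)(5/7)(2/6)(4/5)(3/4) = 3/28; P(data | jar B) = (7/8)(6/7)(1/6)(5/5)(4/4) = 1/8.
The prior-weighted likelihoods are 2/3 · 3/28 = 1/14, 1/3 · 1/8 = 1/24; with total 19/168.
Dividing through by the total gives posterior P(jar A | data) = 12/19, P(jar B | data) = 7/19.
The predictive probability is P(red next | data) = (2/3)(12/19) + (1)(7/19) = 15/19.

0.7895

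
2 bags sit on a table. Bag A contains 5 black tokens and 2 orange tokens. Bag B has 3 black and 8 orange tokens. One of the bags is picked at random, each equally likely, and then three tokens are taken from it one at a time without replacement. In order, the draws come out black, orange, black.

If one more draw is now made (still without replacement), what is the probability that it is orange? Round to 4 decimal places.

Under each hypothesis, the probability of the observed sequence is: P(data | bag A) = (5/7)(2/6)(4/5) = 4/21; P(data | bag B) = (3/11)(8/10)(2/9) = 8/165.
The prior-weighted likelihoods are 1/2 · 4/21 = 2/21, 1/2 · 8/165 = 4/165; with total 46/385.
Normalising, the posterior is P(bag A | data) = 55/69, P(bag B | data) = 14/69.
Averaging over the posterior, P(orange next | data) = (1/4)(55/69) + (7/8)(14/69) = 26/69.

0.3768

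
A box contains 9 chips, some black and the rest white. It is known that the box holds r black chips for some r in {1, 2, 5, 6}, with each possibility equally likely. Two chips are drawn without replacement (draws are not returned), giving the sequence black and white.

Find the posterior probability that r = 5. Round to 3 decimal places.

Under each hypothesis, the probability of the observed sequence is: P(data | r = 1) = (1/9)(8/8) = 1/9; P(data | r = 2) = (2/9)(7/8) = 7/36; P(data | r = 5) = (5/9)(4/8) = 5/18; P(data | r = 6) = (6/9)(3/8) = 1/4.
Weighting by the prior gives 1/4 · 1/9 = 1/36, 1/4 · 7/36 = 7/144, 1/4 · 5/18 = 5/72, 1/4 · 1/4 = 1/16; these sum to 5/24.
By Bayes' rule, P(r = 5 | data) = (5/72) / (5/24) = 1/3.

0.333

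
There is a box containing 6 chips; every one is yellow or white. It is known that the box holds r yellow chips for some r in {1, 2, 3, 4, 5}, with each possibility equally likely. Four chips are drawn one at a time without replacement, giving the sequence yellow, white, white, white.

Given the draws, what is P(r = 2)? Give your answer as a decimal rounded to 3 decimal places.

0.381

For each hypothesis, P(data | H) works out to: P(data | r = 1) = (1/6)(5/5)(4/4)(3/3) = 1/6; P(data | r = 2) = (2/6)(4/5)(3/4)(2/3) = 2/15; P(data | r = 3) = (3/6)(3/5)(2/4)(1/3) = 1/20; P(data | r = 4) = (4/6)(2/5)(1/4)(0/3) = 0; P(data | r = 5) = (5/6)(1/5)(0/4) = 0.
The prior-weighted likelihoods are 1/5 · 1/6 = 1/30, 1/5 · 2/15 = 2/75, 1/5 · 1/20 = 1/100, 1/5 · 0 = 0, 1/5 · 0 = 0; with total 7/100.
Hence P(r = 2 | data) = (2/75) / (7/100) = 8/21.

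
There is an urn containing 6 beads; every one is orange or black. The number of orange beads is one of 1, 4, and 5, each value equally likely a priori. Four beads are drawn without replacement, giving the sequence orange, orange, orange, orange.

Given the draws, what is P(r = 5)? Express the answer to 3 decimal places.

0.833

The likelihood of the observed sequence under each hypothesis: P(data | r = 1) = (1/6)(0/5) = 0; P(data | r = 4) = (4/6)(3/5)(2/4)(1/3) = 1/15; P(data | r = 5) = (5/6)(4/5)(3/4)(2/3) = 1/3.
The prior-weighted likelihoods are 1/3 · 0 = 0, 1/3 · 1/15 = 1/45, 1/3 · 1/3 = 1/9; with total 2/15.
By Bayes' rule, P(r = 5 | data) = (1/9) / (2/15) = 5/6.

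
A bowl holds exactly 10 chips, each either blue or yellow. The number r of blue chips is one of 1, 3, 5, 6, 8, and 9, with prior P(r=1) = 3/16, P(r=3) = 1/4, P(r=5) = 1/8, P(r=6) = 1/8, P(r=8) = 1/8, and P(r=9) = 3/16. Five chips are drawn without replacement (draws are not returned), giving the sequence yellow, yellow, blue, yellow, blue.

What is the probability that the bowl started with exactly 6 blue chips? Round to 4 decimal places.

The likelihood of the observed sequence under each hypothesis: P(data | r = 1) = (9/10)(8/9)(1/8)(7/7)(0/6) = 0; P(data | r = 3) = (7/10)(6/9)(3/8)(5/7)(2/6) = 0.041667; P(data | r = 5) = (5/10)(4/9)(5/8)(3/7)(4/6) = 0.039683; P(data | r = 6) = (4/10)(3/9)(6/8)(2/7)(5/6) = 0.02381; P(data | r = 8) = (2/10)(1/9)(8/8)(0/7) = 0; P(data | r = 9) = (1/10)(0/9) = 0.
The prior-weighted likelihoods are 3/16 · 0 = 0, 1/4 · 0.041667 = 0.010417, 1/8 · 0.039683 = 0.0049603, 1/8 · 0.02381 = 0.0029762, 1/8 · 0 = 0, 3/16 · 0 = 0; with total 0.018353.
So P(r = 6 | data) = (0.0029762) / (0.018353) = 0.16216.

0.1622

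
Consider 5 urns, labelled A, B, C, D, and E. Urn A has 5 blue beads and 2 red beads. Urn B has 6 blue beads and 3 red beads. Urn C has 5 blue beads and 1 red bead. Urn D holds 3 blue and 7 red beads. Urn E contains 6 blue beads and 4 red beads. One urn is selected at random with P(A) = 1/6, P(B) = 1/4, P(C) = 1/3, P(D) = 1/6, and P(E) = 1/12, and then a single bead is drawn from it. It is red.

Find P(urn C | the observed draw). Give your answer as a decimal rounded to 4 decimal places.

Compute the likelihood of this draw for each case: P(data | urn A) = (2/7) = 2/7; P(data | urn B) = (3/9) = 1/3; P(data | urn C) = (1/6) = 1/6; P(data | urn D) = (7/10) = 7/10; P(data | urn E) = (4/10) = 2/5.
Weighting by the prior gives 1/6 · 2/7 = 1/21, 1/4 · 1/3 = 1/12, 1/3 · 1/6 = 1/18, 1/6 · 7/10 = 7/60, 1/12 · 2/5 = 1/30; these sum to 106/315.
So P(urn C | data) = (1/18) / (106/315) = 35/212.

0.1651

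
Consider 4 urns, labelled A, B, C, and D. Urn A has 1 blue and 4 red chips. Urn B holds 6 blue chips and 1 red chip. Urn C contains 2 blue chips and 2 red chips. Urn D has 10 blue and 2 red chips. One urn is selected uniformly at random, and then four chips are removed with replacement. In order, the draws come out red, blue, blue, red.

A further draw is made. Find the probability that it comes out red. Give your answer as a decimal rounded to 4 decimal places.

Compute the likelihood of the observed sequence for each case: P(data | urn A) = (4/5)(1/5)(1/5)(4/5) = 0.0256; P(data | urn B) = (1/7)(6/7)(6/7)(1/7) = 0.014994; P(data | urn C) = (2/4)(2/4)(2/4)(2/4) = 0.0625; P(data | urn D) = (2/12)(10/12)(10/12)(2/12) = 0.01929.
Multiplying each by its prior: 1/4 · 0.0256 = 0.0064, 1/4 · 0.014994 = 0.0037484, 1/4 · 0.0625 = 0.015625, 1/4 · 0.01929 = 0.0048225; these sum to 0.030596.
The posterior is then P(urn A | data) = 0.20918, P(urn B | data) = 0.12251, P(urn C | data) = 0.51069, P(urn D | data) = 0.15762.
The predictive probability is P(red next | data) = (4/5)(0.20918) + (1/7)(0.12251) + (1/2)(0.51069) + (1/6)(0.15762) = 0.46646.

0.4665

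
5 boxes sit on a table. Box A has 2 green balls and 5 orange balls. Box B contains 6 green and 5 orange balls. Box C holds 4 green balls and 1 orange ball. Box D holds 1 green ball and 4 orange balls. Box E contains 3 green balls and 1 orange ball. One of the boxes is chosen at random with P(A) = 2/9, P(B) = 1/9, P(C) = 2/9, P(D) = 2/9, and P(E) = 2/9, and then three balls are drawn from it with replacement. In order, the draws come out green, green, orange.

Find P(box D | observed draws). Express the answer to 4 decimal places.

Compute the likelihood of the observed sequence for each case: P(data | box A) = (2/7)(2/7)(5/7) = 0.058309; P(data | box B) = (6/11)(6/11)(5/11) = 0.13524; P(data | box C) = (4/5)(4/5)(1/5) = 0.128; P(data | box D) = (1/5)(1/5)(4/5) = 0.032; P(data | box E) = (3/4)(3/4)(1/4) = 0.14062.
Multiplying each by its prior: 2/9 · 0.058309 = 0.012958, 1/9 · 0.13524 = 0.015026, 2/9 · 0.128 = 0.028444, 2/9 · 0.032 = 0.0071111, 2/9 · 0.14062 = 0.03125; with total 0.094789.
So P(box D | data) = (0.0071111) / (0.094789) = 0.07502.

0.0750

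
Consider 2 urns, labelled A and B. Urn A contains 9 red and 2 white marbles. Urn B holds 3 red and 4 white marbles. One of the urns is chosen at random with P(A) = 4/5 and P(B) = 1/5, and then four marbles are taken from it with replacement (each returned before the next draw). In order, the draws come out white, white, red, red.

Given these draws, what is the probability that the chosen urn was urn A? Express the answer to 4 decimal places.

Under each hypothesis, the probability of the observed sequence is: P(data | urn A) = (2/11)(2/11)(9/11)(9/11) = 0.02213; P(data | urn B) = (4/7)(4/7)(3/7)(3/7) = 0.059975.
The prior-weighted likelihoods are 4/5 · 0.02213 = 0.017704, 1/5 · 0.059975 = 0.011995; these sum to 0.029699.
Hence P(urn A | data) = (0.017704) / (0.029699) = 0.59611.

0.5961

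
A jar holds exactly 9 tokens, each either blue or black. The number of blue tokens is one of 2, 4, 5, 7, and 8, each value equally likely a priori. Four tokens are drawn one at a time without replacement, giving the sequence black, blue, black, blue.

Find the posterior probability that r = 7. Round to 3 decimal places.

0.130

For each hypothesis, P(data | H) works out to: P(data | r = 2) = (7/9)(2/8)(6/7)(1/6) = 1/36; P(data | r = 4) = (5/9)(4/8)(4/7)(3/6) = 5/63; P(data | r = 5) = (4/9)(5/8)(3/7)(4/6) = 5/63; P(data | r = 7) = (2/9)(7/8)(1/7)(6/6) = 1/36; P(data | r = 8) = (1/9)(8/8)(0/7) = 0.
Weighting by the prior gives 1/5 · 1/36 = 1/180, 1/5 · 5/63 = 1/63, 1/5 · 5/63 = 1/63, 1/5 · 1/36 = 1/180, 1/5 · 0 = 0; these sum to 3/70.
So P(r = 7 | data) = (1/180) / (3/70) = 7/54.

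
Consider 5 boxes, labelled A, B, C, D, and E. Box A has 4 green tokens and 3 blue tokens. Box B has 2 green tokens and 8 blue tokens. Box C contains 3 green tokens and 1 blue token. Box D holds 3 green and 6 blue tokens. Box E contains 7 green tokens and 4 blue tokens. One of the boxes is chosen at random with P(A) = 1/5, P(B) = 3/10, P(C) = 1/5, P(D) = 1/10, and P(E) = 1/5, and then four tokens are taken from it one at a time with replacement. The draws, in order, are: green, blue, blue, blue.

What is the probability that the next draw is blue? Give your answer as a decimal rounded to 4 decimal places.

For each hypothesis, P(data | H) works out to: P(data | box A) = (4/7)(3/7)(3/7)(3/7) = 0.044981; P(data | box B) = (2/10)(8/10)(8/10)(8/10) = 0.1024; P(data | box C) = (3/4)(1/4)(1/4)(1/4) = 0.011719; P(data | box D) = (3/9)(6/9)(6/9)(6/9) = 0.098765; P(data | box E) = (7/11)(4/11)(4/11)(4/11) = 0.030599.
The prior-weighted likelihoods are 1/5 · 0.044981 = 0.0089963, 3/10 · 0.1024 = 0.03072, 1/5 · 0.011719 = 0.0023437, 1/10 · 0.098765 = 0.0098765, 1/5 · 0.030599 = 0.0061198; summing to 0.058056.
The posterior is then P(box A | data) = 0.15496, P(box B | data) = 0.52914, P(box C | data) = 0.04037, P(box D | data) = 0.17012, P(box E | data) = 0.10541.
So P(blue next | data) = Σ P(blue next | H) P(H | data) = (3/7)(0.15496) + (4/5)(0.52914) + (1/4)(0.04037) + (2/3)(0.17012) + (4/11)(0.10541) = 0.65156.

0.6516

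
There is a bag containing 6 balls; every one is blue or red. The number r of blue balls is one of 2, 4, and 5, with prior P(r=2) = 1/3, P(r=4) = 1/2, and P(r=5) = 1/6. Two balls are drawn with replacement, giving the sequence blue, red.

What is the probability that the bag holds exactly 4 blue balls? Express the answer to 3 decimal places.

Under each hypothesis, the probability of the observed sequence is: P(data | r = 2) = (2/6)(4/6) = 2/9; P(data | r = 4) = (4/6)(2/6) = 2/9; P(data | r = 5) = (5/6)(1/6) = 5/36.
The prior-weighted likelihoods are 1/3 · 2/9 = 2/27, 1/2 · 2/9 = 1/9, 1/6 · 5/36 = 5/216; with total 5/24.
By Bayes' rule, P(r = 4 | data) = (1/9) / (5/24) = 8/15.

0.533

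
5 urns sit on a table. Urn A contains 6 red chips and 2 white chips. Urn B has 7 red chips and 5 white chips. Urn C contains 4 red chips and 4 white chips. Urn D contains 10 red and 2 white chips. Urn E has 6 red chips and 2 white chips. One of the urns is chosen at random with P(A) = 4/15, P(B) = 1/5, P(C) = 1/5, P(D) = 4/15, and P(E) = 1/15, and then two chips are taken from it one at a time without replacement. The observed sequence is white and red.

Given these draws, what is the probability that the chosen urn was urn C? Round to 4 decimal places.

0.2574

For each hypothesis, P(data | H) works out to: P(data | urn A) = (2/8)(6/7) = 0.21429; P(data | urn B) = (5/12)(7/11) = 0.26515; P(data | urn C) = (4/8)(4/7) = 0.28571; P(data | urn D) = (2/12)(10/11) = 0.15152; P(data | urn E) = (2/8)(6/7) = 0.21429.
The prior-weighted likelihoods are 4/15 · 0.21429 = 0.057143, 1/5 · 0.26515 = 0.05303, 1/5 · 0.28571 = 0.057143, 4/15 · 0.15152 = 0.040404, 1/15 · 0.21429 = 0.014286; summing to 0.22201.
So P(urn C | data) = (0.057143) / (0.22201) = 0.25739.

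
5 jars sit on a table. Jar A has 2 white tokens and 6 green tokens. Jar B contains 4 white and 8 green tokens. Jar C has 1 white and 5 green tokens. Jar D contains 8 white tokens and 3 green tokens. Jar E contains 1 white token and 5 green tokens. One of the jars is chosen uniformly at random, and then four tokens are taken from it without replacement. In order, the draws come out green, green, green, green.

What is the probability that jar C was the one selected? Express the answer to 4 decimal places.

0.3260

Under each hypothesis, the probability of the observed sequence is: P(data | jar A) = (6/8)(5/7)(4/6)(3/5) = 0.21429; P(data | jar B) = (8/12)(7/11)(6/10)(5/9) = 0.14141; P(data | jar C) = (5/6)(4/5)(3/4)(2/3) = 0.33333; P(data | jar D) = (3/11)(2/10)(1/9)(0/8) = 0; P(data | jar E) = (5/6)(4/5)(3/4)(2/3) = 0.33333.
Multiplying each by its prior: 1/5 · 0.21429 = 0.042857, 1/5 · 0.14141 = 0.028283, 1/5 · 0.33333 = 0.066667, 1/5 · 0 = 0, 1/5 · 0.33333 = 0.066667; these sum to 0.20447.
Therefore the posterior P(jar C | data) = (0.066667) / (0.20447) = 0.32604.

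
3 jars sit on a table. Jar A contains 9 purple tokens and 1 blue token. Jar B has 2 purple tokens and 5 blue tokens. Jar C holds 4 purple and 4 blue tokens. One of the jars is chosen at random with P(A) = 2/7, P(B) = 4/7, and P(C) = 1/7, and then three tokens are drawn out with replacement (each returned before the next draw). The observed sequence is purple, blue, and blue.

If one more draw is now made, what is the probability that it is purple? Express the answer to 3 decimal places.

Under each hypothesis, the probability of the observed sequence is: P(data | jar A) = (9/10)(1/10)(1/10) = 0.009; P(data | jar B) = (2/7)(5/7)(5/7) = 0.14577; P(data | jar C) = (4/8)(4/8)(4/8) = 0.125.
Multiplying each by its prior: 2/7 · 0.009 = 0.0025714, 4/7 · 0.14577 = 0.083299, 1/7 · 0.125 = 0.017857; with total 0.10373.
Normalising, the posterior is P(jar A | data) = 0.02479, P(jar B | data) = 0.80305, P(jar C | data) = 0.17215.
Averaging over the posterior, P(purple next | data) = (9/10)(0.02479) + (2/7)(0.80305) + (1/2)(0.17215) = 0.33783.

0.338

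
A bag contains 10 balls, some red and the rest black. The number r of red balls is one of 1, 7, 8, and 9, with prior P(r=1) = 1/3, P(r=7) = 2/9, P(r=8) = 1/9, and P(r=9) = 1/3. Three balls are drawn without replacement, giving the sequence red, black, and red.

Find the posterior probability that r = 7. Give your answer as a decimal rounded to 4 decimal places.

Compute the likelihood of the observed sequence for each case: P(data | r = 1) = (1/10)(9/9)(0/8) = 0; P(data | r = 7) = (7/10)(3/9)(6/8) = 7/40; P(data | r = 8) = (8/10)(2/9)(7/8) = 7/45; P(data | r = 9) = (9/10)(1/9)(8/8) = 1/10.
The prior-weighted likelihoods are 1/3 · 0 = 0, 2/9 · 7/40 = 7/180, 1/9 · 7/45 = 7/405, 1/3 · 1/10 = 1/30; summing to 29/324.
So P(r = 7 | data) = (7/180) / (29/324) = 63/145.

0.4345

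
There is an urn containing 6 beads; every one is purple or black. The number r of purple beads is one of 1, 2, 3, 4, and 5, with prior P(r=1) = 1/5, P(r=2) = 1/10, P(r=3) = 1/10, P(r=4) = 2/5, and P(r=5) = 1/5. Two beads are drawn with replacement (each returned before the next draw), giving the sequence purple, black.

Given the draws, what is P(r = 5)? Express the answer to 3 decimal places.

The likelihood of the observed sequence under each hypothesis: P(data | r = 1) = (1/6)(5/6) = 5/36; P(data | r = 2) = (2/6)(4/6) = 2/9; P(data | r = 3) = (3/6)(3/6) = 1/4; P(data | r = 4) = (4/6)(2/6) = 2/9; P(data | r = 5) = (5/6)(1/6) = 5/36.
Weighting by the prior gives 1/5 · 5/36 = 1/36, 1/10 · 2/9 = 1/45, 1/10 · 1/4 = 1/40, 2/5 · 2/9 = 4/45, 1/5 · 5/36 = 1/36; with total 23/120.
Hence P(r = 5 | data) = (1/36) / (23/120) = 10/69.

0.145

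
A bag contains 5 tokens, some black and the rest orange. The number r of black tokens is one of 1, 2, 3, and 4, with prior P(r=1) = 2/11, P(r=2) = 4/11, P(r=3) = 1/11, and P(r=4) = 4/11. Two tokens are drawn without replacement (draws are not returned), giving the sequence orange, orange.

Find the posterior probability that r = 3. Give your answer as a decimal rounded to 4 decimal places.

0.0400

For each hypothesis, P(data | H) works out to: P(data | r = 1) = (4/5)(3/4) = 3/5; P(data | r = 2) = (3/5)(2/4) = 3/10; P(data | r = 3) = (2/5)(1/4) = 1/10; P(data | r = 4) = (1/5)(0/4) = 0.
Weighting by the prior gives 2/11 · 3/5 = 6/55, 4/11 · 3/10 = 6/55, 1/11 · 1/10 = 1/110, 4/11 · 0 = 0; these sum to 5/22.
By Bayes' rule, P(r = 3 | data) = (1/110) / (5/22) = 1/25.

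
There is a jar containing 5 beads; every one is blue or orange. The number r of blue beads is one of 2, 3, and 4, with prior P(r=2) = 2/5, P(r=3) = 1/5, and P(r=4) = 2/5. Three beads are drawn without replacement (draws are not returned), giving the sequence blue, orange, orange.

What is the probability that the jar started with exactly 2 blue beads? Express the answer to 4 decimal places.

0.8000

For each hypothesis, P(data | H) works out to: P(data | r = 2) = (2/5)(3/4)(2/3) = 1/5; P(data | r = 3) = (3/5)(2/4)(1/3) = 1/10; P(data | r = 4) = (4/5)(1/4)(0/3) = 0.
Weighting by the prior gives 2/5 · 1/5 = 2/25, 1/5 · 1/10 = 1/50, 2/5 · 0 = 0; these sum to 1/10.
By Bayes' rule, P(r = 2 | data) = (2/25) / (1/10) = 4/5.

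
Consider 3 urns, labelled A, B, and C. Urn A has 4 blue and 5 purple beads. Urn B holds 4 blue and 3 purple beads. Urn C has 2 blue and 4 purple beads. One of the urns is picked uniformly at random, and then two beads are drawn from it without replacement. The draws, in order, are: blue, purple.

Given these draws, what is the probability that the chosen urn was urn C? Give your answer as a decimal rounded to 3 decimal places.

0.321

The likelihood of the observed sequence under each hypothesis: P(data | urn A) = (4/9)(5/8) = 0.27778; P(data | urn B) = (4/7)(3/6) = 0.28571; P(data | urn C) = (2/6)(4/5) = 0.26667.
Weighting by the prior gives 1/3 · 0.27778 = 0.092593, 1/3 · 0.28571 = 0.095238, 1/3 · 0.26667 = 0.088889; with total 0.27672.
Therefore the posterior P(urn C | data) = (0.088889) / (0.27672) = 0.32122.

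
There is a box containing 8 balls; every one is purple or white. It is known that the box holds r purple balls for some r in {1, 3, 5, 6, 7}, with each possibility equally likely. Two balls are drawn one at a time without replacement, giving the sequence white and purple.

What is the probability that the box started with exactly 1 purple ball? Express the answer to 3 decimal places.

0.125

The likelihood of the observed sequence under each hypothesis: P(data | r = 1) = (7/8)(1/7) = 1/8; P(data | r = 3) = (5/8)(3/7) = 15/56; P(data | r = 5) = (3/8)(5/7) = 15/56; P(data | r = 6) = (2/8)(6/7) = 3/14; P(data | r = 7) = (1/8)(7/7) = 1/8.
Weighting by the prior gives 1/5 · 1/8 = 1/40, 1/5 · 15/56 = 3/56, 1/5 · 15/56 = 3/56, 1/5 · 3/14 = 3/70, 1/5 · 1/8 = 1/40; summing to 1/5.
Hence P(r = 1 | data) = (1/40) / (1/5) = 1/8.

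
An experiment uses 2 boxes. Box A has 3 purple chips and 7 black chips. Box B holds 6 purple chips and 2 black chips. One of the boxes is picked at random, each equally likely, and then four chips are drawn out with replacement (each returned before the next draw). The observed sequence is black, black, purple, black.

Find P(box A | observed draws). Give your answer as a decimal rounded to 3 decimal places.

Under each hypothesis, the probability of the observed sequence is: P(data | box A) = (7/10)(7/10)(3/10)(7/10) = 0.1029; P(data | box B) = (2/8)(2/8)(6/8)(2/8) = 0.011719.
The prior-weighted likelihoods are 1/2 · 0.1029 = 0.05145, 1/2 · 0.011719 = 0.0058594; these sum to 0.057309.
Hence P(box A | data) = (0.05145) / (0.057309) = 0.89776.

0.898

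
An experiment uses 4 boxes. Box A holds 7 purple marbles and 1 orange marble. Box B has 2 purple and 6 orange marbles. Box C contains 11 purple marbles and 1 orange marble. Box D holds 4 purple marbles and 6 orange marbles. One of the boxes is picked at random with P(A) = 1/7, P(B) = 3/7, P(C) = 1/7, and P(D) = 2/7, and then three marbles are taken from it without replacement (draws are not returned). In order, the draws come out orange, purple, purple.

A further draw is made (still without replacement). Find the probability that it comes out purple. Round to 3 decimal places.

0.515

The likelihood of the observed sequence under each hypothesis: P(data | box A) = (1/8)(7/7)(6/6) = 0.125; P(data | box B) = (6/8)(2/7)(1/6) = 0.035714; P(data | box C) = (1/12)(11/11)(10/10) = 0.083333; P(data | box D) = (6/10)(4/9)(3/8) = 0.1.
The prior-weighted likelihoods are 1/7 · 0.125 = 0.017857, 3/7 · 0.035714 = 0.015306, 1/7 · 0.083333 = 0.011905, 2/7 · 0.1 = 0.028571; these sum to 0.073639.
The posterior is then P(box A | data) = 0.24249, P(box B | data) = 0.20785, P(box C | data) = 0.16166, P(box D | data) = 0.38799.
Averaging over the posterior, P(purple next | data) = (1)(0.24249) + (0)(0.20785) + (1)(0.16166) + (2/7)(0.38799) = 0.51501.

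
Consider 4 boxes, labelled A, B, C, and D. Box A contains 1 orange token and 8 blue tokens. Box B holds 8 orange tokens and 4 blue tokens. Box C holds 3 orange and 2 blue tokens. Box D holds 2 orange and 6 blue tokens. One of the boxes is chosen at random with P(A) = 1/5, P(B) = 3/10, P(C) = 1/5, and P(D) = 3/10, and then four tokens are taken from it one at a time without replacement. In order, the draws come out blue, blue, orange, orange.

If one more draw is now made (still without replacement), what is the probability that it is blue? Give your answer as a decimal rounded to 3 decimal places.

0.314

For each hypothesis, P(data | H) works out to: P(data | box A) = (8/9)(7/8)(1/7)(0/6) = 0; P(data | box B) = (4/12)(3/11)(8/10)(7/9) = 0.056566; P(data | box C) = (2/5)(1/4)(3/3)(2/2) = 0.1; P(data | box D) = (6/8)(5/7)(2/6)(1/5) = 0.035714.
Weighting by the prior gives 1/5 · 0 = 0, 3/10 · 0.056566 = 0.01697, 1/5 · 0.1 = 0.02, 3/10 · 0.035714 = 0.010714; summing to 0.047684.
Dividing through by the total gives posterior P(box A | data) = 0, P(box B | data) = 0.35588, P(box C | data) = 0.41943, P(box D | data) = 0.22469.
The predictive probability is P(blue next | data) = (1/4)(0.35588) + (0)(0.41943) + (1)(0.22469) = 0.31366.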